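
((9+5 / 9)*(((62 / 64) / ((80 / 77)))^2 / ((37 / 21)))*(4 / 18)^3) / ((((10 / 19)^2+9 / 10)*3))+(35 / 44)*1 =53784405191657 / 66391592509440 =0.81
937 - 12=925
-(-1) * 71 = 71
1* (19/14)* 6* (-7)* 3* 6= -1026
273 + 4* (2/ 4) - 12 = 263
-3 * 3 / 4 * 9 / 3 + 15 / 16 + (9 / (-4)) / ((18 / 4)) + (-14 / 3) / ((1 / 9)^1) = -773 / 16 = -48.31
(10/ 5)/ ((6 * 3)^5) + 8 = 7558273/ 944784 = 8.00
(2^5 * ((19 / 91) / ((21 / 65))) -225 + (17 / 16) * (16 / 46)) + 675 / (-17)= -28009237 / 114954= -243.66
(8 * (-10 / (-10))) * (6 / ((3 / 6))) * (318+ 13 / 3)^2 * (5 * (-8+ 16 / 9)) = -310311016.30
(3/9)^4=1/81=0.01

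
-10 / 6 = -5 / 3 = -1.67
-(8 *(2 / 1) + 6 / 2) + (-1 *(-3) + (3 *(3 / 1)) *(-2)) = -34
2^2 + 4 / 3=16 / 3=5.33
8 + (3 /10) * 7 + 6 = 161 /10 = 16.10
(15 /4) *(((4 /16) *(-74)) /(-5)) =111 /8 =13.88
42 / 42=1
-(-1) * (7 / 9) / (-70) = -1 / 90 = -0.01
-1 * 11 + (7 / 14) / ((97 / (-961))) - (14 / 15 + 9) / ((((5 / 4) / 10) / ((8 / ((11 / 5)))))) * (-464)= 858290441 / 6402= 134065.99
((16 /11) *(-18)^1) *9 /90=-144 /55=-2.62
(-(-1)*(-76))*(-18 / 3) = 456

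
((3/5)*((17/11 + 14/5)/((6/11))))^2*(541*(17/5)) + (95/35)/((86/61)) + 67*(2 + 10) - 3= 161148899187/3762500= 42830.27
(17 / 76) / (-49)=-17 / 3724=-0.00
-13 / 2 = -6.50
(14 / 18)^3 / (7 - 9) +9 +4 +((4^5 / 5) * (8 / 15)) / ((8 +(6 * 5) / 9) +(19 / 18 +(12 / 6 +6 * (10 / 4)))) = 317794091 / 19282050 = 16.48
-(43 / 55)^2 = -1849 / 3025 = -0.61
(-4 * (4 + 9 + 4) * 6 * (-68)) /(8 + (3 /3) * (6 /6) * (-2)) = 4624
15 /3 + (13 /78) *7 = 37 /6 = 6.17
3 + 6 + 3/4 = 39/4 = 9.75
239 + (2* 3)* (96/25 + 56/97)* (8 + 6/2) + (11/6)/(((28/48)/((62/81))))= 732791189/1374975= 532.95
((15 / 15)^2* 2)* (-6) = -12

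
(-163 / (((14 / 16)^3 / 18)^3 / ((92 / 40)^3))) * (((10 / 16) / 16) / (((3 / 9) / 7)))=-4547993221988352 / 144120025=-31556983.30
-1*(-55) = 55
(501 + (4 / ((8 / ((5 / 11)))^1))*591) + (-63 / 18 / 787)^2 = 17313841565 / 27252236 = 635.32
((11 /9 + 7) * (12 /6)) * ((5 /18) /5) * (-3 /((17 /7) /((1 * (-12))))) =2072 /153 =13.54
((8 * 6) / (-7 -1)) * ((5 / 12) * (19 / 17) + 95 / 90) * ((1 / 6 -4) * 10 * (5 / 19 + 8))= 884695 / 306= 2891.16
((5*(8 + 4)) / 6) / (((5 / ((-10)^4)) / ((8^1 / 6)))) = 80000 / 3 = 26666.67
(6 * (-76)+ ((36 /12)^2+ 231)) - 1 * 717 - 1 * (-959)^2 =-920614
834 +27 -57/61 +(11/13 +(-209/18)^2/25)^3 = 78551185436462945797/71222128497000000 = 1102.90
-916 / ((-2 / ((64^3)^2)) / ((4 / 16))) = 7868380086272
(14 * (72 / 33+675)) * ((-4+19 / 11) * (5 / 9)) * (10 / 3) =-43452500 / 1089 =-39901.29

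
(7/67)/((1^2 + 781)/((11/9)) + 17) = 77/484075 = 0.00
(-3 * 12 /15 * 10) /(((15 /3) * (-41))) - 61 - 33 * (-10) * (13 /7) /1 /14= -171844 /10045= -17.11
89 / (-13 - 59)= -89 / 72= -1.24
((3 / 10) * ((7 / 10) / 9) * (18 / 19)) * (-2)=-21 / 475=-0.04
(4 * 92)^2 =135424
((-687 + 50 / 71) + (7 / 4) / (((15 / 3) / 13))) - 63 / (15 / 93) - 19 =-1549711 / 1420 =-1091.35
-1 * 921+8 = -913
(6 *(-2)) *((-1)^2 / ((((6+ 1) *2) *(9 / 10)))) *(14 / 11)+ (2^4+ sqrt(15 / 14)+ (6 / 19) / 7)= sqrt(210) / 14+ 65102 / 4389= 15.87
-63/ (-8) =63/ 8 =7.88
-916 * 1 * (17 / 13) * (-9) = 140148 / 13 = 10780.62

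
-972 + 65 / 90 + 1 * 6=-17375 / 18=-965.28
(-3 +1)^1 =-2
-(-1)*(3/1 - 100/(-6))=59/3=19.67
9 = 9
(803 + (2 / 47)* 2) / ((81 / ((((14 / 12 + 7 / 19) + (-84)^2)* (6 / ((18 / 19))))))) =30368079455 / 68526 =443161.42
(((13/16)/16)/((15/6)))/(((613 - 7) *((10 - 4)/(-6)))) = -13/387840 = -0.00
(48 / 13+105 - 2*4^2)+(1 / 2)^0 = 1010 / 13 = 77.69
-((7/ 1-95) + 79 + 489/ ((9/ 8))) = -1277/ 3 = -425.67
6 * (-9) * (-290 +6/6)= 15606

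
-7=-7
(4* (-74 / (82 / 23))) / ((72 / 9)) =-851 / 82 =-10.38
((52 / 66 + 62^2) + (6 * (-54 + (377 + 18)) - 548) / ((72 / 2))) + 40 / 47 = 36174749 / 9306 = 3887.25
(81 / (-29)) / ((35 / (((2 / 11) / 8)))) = -81 / 44660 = -0.00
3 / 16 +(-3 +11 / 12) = -1.90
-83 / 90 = -0.92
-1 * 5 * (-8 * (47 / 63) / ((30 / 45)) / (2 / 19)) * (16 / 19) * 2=15040 / 21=716.19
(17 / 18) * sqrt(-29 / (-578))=sqrt(58) / 36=0.21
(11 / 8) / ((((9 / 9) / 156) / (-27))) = -11583 / 2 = -5791.50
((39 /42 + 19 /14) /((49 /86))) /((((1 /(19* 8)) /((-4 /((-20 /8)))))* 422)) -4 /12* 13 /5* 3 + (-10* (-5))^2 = 904558259 /361865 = 2499.71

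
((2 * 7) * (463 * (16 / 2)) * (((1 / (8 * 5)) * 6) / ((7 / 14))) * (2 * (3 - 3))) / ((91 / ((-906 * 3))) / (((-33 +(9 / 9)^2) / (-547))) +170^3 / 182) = 0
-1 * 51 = -51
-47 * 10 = -470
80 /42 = 40 /21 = 1.90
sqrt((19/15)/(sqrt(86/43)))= 2^(3/4) * sqrt(285)/30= 0.95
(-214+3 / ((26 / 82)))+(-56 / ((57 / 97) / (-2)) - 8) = -16259 / 741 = -21.94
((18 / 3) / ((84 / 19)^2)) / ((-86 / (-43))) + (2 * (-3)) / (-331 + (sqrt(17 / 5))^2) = 1751 / 10192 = 0.17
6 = 6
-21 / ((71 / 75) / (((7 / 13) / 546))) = -525 / 23998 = -0.02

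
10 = 10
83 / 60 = 1.38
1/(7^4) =0.00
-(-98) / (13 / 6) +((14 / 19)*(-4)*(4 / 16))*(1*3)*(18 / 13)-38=1030 / 247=4.17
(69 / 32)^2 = 4761 / 1024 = 4.65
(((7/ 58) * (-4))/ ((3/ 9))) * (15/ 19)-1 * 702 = -387432/ 551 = -703.14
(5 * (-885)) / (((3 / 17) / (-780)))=19558500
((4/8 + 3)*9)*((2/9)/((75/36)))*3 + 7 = 17.08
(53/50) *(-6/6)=-53/50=-1.06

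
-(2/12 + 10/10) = -7/6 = -1.17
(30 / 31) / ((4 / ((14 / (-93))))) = -35 / 961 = -0.04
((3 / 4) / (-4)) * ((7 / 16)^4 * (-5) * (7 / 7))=36015 / 1048576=0.03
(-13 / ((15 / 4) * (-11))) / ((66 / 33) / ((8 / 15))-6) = -208 / 1485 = -0.14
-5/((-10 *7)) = 1/14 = 0.07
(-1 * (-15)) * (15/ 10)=45/ 2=22.50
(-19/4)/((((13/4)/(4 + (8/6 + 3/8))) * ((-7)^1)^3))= 2603/107016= 0.02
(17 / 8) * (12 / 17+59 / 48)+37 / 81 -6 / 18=43913 / 10368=4.24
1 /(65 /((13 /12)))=1 /60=0.02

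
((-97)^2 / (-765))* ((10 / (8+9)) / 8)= -9409 / 10404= -0.90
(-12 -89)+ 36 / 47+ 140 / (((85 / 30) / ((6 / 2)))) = 38353 / 799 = 48.00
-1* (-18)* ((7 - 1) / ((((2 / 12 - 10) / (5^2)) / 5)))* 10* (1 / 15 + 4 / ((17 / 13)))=-43038000 / 1003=-42909.27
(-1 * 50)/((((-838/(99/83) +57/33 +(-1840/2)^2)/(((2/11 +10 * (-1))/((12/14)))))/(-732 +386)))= -19618200/83724217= -0.23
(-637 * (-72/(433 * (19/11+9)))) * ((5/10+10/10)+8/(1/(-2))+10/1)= -1135134/25547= -44.43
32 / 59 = 0.54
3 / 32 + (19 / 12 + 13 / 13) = 257 / 96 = 2.68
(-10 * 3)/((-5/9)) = 54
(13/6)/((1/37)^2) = 2966.17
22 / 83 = 0.27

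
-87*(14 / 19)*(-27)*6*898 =9325777.26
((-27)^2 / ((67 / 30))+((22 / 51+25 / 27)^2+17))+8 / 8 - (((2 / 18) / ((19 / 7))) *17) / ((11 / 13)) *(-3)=1028803952714 / 2950166043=348.73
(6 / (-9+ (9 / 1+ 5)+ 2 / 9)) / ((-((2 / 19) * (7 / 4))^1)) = -2052 / 329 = -6.24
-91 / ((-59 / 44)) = 4004 / 59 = 67.86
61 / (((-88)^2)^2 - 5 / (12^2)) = 8784 / 8635613179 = 0.00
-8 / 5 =-1.60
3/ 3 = 1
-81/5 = -16.20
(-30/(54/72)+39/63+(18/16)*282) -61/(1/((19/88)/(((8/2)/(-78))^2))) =-34965611/7392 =-4730.20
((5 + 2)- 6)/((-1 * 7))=-1/7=-0.14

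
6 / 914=3 / 457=0.01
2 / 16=1 / 8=0.12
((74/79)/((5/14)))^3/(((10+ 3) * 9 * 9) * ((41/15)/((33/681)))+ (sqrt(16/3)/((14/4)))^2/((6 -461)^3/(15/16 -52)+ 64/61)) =939206031601150627776/3091911357014769346457825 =0.00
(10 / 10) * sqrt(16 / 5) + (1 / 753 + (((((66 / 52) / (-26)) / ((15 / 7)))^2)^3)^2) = 2223311955453421653022690655694578486884513 / 1674153902456426480095278312787968000000000000 + 4 * sqrt(5) / 5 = 1.79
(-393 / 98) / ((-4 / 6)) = 1179 / 196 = 6.02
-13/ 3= -4.33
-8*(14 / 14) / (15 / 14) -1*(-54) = 698 / 15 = 46.53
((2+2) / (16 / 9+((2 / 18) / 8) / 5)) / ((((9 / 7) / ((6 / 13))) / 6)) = 4.84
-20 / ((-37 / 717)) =14340 / 37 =387.57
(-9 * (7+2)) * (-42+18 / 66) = 37179 / 11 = 3379.91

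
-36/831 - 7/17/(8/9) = -19083/37672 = -0.51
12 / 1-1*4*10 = -28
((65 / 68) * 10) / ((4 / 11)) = 3575 / 136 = 26.29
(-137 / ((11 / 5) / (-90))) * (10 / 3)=205500 / 11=18681.82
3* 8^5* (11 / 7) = 1081344 / 7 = 154477.71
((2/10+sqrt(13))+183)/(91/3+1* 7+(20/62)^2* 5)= 2883* sqrt(13)/109132+660207/136415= 4.93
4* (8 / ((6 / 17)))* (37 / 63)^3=13777616 / 750141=18.37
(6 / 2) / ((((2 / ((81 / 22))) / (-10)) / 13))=-15795 / 22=-717.95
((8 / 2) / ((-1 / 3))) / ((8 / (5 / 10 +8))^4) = -250563 / 16384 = -15.29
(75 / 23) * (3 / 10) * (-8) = -7.83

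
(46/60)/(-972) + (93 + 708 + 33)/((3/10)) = 81064777/29160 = 2780.00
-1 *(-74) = 74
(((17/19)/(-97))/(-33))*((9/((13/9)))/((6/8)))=612/263549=0.00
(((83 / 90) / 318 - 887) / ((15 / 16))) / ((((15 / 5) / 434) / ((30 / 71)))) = -88139695504 / 1524015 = -57833.88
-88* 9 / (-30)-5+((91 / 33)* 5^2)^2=25994648 / 5445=4774.04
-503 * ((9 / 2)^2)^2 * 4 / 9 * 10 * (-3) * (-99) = -544530195 / 2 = -272265097.50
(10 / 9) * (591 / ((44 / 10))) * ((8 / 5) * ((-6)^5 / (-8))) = 2553120 / 11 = 232101.82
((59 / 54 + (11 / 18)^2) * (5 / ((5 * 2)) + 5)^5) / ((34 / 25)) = 5425.29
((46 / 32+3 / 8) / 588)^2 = 0.00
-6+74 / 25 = -76 / 25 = -3.04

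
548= 548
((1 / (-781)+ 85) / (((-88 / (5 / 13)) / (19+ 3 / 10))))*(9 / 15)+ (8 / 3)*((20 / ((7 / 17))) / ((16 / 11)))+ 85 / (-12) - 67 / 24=7023896387 / 93813720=74.87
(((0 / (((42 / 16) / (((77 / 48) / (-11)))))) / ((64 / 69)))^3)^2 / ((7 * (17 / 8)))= 0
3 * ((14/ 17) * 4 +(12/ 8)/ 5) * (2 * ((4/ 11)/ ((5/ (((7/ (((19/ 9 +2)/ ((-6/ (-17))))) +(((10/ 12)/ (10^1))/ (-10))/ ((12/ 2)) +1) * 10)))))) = 442615121/ 17643450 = 25.09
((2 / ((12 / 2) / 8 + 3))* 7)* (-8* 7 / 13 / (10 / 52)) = -83.63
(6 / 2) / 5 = 3 / 5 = 0.60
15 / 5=3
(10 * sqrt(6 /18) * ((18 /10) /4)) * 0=0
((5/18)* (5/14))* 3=25/84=0.30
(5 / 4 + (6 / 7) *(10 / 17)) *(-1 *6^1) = -2505 / 238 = -10.53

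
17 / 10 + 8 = 97 / 10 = 9.70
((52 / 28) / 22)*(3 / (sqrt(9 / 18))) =39*sqrt(2) / 154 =0.36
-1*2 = -2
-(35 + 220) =-255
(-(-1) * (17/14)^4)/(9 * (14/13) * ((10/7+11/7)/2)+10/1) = 1085773/12254704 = 0.09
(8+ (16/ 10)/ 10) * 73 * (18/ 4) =67014/ 25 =2680.56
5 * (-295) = -1475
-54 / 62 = -27 / 31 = -0.87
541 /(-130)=-541 /130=-4.16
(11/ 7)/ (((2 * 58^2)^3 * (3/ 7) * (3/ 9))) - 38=-11572882533365/ 304549540352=-38.00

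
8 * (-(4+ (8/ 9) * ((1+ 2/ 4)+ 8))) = -896/ 9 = -99.56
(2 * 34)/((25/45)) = 612/5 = 122.40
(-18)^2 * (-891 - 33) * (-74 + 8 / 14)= 21982752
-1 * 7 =-7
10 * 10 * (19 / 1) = 1900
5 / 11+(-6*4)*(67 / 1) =-1607.55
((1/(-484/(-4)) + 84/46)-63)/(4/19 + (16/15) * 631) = -12128460/133503293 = -0.09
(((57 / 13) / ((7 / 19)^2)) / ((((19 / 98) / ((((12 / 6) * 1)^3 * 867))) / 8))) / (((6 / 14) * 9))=93478784 / 39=2396891.90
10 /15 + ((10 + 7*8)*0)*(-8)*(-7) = 2 /3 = 0.67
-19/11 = -1.73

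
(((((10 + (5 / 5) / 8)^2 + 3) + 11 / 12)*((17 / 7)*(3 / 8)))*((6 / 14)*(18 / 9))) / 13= 1042185 / 163072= 6.39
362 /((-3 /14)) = -5068 /3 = -1689.33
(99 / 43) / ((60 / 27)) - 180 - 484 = -570149 / 860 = -662.96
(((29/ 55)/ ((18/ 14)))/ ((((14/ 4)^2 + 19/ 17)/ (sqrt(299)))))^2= 56974574384/ 202459502025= 0.28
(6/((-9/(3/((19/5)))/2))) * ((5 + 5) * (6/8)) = -150/19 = -7.89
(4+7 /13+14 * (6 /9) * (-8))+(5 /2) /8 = -43565 /624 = -69.82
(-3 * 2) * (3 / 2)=-9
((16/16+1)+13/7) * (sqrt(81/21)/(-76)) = -81 * sqrt(21)/3724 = -0.10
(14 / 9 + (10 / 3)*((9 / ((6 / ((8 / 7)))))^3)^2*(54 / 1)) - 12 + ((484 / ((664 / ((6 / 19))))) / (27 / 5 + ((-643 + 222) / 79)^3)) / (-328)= 898155080046504753085073 / 197048715515643674592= 4558.04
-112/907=-0.12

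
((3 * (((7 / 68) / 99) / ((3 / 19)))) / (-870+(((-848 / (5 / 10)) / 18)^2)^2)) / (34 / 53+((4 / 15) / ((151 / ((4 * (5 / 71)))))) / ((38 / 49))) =3140256986937 / 8044579206005386284592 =0.00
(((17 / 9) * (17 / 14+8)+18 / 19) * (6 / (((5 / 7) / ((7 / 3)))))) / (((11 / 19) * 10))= 20503 / 330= 62.13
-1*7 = -7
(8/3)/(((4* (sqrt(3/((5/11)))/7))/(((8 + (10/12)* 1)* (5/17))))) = 1855* sqrt(165)/5049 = 4.72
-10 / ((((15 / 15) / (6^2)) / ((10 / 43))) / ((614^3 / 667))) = -833311958400 / 28681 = -29054494.56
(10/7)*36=360/7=51.43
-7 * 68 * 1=-476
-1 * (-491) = 491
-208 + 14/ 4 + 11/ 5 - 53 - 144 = -3993/ 10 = -399.30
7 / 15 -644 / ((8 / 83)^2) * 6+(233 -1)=-49882909 / 120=-415690.91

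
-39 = -39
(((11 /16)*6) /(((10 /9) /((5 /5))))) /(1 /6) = 891 /40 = 22.28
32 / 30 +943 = 14161 / 15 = 944.07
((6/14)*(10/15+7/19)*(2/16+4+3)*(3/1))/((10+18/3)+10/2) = 177/392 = 0.45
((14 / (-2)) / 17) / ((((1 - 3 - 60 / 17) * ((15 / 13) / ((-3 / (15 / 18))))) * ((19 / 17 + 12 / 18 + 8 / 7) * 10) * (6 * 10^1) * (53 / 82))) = -1331967 / 6507737500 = -0.00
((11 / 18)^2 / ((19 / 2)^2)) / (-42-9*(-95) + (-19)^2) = 121 / 34328934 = 0.00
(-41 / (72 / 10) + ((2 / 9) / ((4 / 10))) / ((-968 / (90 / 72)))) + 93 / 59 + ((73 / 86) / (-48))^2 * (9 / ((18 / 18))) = -166908671783 / 40550433792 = -4.12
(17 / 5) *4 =68 / 5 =13.60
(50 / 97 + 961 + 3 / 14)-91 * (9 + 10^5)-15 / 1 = -12357626543 / 1358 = -9099872.27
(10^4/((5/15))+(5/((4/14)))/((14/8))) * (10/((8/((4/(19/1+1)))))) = 7502.50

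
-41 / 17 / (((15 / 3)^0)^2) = -41 / 17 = -2.41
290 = 290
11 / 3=3.67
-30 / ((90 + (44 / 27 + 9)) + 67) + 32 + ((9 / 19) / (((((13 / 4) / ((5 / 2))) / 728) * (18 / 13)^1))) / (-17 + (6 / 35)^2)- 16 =4051145773 / 893864633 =4.53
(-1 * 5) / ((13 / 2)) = -10 / 13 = -0.77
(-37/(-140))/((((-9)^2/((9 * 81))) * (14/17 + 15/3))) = 629/1540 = 0.41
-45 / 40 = -9 / 8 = -1.12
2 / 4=1 / 2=0.50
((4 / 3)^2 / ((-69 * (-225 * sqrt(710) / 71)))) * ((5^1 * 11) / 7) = 88 * sqrt(710) / 978075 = 0.00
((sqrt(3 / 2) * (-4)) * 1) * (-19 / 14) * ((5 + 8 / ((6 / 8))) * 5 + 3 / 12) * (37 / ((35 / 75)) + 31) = 3457981 * sqrt(6) / 147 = 57621.01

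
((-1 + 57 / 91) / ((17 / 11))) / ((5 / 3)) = -66 / 455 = -0.15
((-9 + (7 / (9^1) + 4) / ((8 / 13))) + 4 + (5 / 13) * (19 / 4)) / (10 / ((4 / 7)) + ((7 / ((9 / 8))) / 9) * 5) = 0.22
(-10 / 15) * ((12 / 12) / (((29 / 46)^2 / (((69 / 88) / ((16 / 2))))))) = -0.16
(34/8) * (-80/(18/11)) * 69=-43010/3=-14336.67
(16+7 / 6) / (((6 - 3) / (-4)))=-206 / 9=-22.89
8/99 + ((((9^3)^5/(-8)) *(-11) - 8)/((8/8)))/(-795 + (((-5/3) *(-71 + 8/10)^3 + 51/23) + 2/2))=11720352696413838709/23837660352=491673785.23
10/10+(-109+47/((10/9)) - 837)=-9027/10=-902.70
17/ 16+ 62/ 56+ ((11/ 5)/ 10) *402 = 253707/ 2800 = 90.61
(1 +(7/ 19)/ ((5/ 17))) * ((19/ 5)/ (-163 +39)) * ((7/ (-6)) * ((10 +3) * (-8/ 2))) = -9737/ 2325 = -4.19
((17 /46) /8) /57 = 17 /20976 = 0.00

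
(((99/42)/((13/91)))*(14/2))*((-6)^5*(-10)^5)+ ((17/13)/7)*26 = 628689600034/7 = 89812800004.86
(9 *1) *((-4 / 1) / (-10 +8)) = 18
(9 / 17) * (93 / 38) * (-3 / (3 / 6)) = -2511 / 323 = -7.77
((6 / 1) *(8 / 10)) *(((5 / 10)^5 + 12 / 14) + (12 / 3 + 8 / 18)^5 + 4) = 4600451731 / 551124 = 8347.40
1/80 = 0.01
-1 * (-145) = 145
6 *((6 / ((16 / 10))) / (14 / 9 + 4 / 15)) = 2025 / 164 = 12.35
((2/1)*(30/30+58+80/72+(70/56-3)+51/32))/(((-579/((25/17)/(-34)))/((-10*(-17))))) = 2158375/1417392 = 1.52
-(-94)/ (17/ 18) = 1692/ 17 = 99.53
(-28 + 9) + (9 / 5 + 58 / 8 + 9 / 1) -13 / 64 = -369 / 320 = -1.15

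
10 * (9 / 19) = 90 / 19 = 4.74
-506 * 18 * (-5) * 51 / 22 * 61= 6439770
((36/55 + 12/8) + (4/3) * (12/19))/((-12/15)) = -6263/1672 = -3.75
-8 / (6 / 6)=-8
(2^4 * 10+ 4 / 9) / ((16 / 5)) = 1805 / 36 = 50.14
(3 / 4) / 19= 3 / 76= 0.04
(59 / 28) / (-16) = -59 / 448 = -0.13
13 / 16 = 0.81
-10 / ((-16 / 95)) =475 / 8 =59.38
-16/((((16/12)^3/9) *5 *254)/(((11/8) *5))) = -2673/8128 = -0.33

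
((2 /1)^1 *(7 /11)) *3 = 42 /11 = 3.82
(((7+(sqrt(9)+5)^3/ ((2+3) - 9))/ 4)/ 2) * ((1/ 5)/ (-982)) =121/ 39280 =0.00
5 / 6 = 0.83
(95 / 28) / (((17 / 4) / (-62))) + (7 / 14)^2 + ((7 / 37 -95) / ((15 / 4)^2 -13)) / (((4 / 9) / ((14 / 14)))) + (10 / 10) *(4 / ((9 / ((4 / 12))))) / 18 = -1069986359 / 4279716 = -250.01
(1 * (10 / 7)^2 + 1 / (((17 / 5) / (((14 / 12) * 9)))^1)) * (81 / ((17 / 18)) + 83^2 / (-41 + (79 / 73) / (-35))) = -1250780723935 / 2969108548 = -421.26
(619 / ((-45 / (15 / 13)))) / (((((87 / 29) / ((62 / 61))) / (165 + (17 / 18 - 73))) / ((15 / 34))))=-160515985 / 727974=-220.50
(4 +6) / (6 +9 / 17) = 170 / 111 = 1.53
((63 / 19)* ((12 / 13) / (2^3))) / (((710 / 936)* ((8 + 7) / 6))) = 6804 / 33725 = 0.20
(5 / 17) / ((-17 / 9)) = -45 / 289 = -0.16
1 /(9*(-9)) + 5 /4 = 401 /324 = 1.24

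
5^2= 25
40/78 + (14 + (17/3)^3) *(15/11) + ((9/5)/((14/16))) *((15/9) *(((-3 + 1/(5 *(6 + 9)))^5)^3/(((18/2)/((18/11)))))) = -5329318452481588255545410490040665881/636991641484200954437255859375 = -8366386.79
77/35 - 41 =-194/5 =-38.80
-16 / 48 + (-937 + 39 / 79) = -222031 / 237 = -936.84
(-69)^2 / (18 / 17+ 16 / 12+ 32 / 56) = 3213 / 2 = 1606.50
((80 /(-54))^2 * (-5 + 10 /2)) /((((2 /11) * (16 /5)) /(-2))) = 0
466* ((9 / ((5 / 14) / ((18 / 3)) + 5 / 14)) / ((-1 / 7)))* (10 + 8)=-6341328 / 5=-1268265.60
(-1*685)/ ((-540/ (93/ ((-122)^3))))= -4247/ 65370528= -0.00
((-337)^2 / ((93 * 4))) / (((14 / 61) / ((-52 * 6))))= -90060217 / 217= -415024.04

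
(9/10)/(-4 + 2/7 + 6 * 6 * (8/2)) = 0.01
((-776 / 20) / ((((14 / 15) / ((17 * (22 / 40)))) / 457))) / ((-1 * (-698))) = -24868569 / 97720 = -254.49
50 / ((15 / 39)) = 130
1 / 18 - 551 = -9917 / 18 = -550.94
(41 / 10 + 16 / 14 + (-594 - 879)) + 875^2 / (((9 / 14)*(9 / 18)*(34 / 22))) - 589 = 16484847131 / 10710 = 1539201.41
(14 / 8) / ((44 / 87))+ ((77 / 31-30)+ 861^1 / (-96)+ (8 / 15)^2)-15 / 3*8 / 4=-104935757 / 2455200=-42.74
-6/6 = -1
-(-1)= 1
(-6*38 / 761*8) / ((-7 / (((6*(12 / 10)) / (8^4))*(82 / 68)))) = 21033 / 28978880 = 0.00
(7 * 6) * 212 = 8904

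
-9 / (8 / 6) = -27 / 4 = -6.75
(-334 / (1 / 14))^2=21864976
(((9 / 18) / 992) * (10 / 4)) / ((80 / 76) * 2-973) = -95 / 73197696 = -0.00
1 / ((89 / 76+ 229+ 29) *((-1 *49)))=-76 / 965153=-0.00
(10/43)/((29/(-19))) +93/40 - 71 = -3433109/49880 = -68.83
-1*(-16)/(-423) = -16/423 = -0.04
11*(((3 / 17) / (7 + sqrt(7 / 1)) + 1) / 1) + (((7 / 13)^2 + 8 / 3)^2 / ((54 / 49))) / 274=734006425103 / 64656049068 - 11*sqrt(7) / 238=11.23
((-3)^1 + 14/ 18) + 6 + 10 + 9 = 205/ 9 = 22.78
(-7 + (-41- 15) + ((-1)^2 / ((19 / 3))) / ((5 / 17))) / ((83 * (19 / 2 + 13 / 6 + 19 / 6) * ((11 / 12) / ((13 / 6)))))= -925704 / 7719415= -0.12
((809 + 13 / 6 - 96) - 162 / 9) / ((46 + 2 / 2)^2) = 89 / 282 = 0.32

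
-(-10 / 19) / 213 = 10 / 4047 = 0.00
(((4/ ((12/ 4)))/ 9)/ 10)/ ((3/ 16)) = 32/ 405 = 0.08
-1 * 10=-10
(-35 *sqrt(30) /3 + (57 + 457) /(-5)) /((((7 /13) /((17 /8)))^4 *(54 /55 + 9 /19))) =-27780.64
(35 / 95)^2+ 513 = 185242 / 361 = 513.14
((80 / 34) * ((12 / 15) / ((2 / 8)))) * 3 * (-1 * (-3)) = 1152 / 17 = 67.76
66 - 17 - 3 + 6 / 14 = 325 / 7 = 46.43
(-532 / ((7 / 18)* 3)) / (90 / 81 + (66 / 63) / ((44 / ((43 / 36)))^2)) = -1092123648 / 2662969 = -410.12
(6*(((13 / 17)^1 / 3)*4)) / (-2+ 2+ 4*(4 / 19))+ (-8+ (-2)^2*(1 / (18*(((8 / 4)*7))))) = -1541 / 2142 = -0.72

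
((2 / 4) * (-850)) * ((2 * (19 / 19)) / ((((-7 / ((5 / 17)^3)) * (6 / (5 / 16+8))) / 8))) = 59375 / 1734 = 34.24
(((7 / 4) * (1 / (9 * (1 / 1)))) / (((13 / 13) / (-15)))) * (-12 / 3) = 35 / 3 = 11.67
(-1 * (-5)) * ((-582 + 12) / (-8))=1425 / 4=356.25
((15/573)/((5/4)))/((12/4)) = 4/573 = 0.01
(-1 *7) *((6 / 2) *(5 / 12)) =-35 / 4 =-8.75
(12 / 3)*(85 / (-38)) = -170 / 19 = -8.95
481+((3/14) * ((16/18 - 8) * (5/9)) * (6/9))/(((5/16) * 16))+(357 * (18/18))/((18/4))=317645/567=560.22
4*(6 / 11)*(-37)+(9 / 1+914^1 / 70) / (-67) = -2090852 / 25795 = -81.06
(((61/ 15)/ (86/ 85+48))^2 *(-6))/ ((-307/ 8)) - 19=-75921917135/ 3996116769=-19.00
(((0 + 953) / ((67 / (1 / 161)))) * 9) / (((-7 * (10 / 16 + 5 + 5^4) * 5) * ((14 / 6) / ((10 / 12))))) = -34308 / 2666600335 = -0.00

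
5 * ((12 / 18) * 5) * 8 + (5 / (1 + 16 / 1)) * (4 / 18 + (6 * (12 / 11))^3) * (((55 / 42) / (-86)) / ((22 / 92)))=23552072675 / 183889629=128.08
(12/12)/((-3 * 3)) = -1/9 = -0.11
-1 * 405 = -405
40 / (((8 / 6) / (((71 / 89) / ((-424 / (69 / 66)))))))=-24495 / 415096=-0.06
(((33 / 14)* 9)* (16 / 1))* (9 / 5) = 21384 / 35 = 610.97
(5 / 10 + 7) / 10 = 3 / 4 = 0.75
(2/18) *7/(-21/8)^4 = 4096/250047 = 0.02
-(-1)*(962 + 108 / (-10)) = 951.20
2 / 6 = 1 / 3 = 0.33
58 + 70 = 128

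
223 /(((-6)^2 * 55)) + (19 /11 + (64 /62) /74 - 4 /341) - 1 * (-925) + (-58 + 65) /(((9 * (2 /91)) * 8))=8459841389 /9084240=931.27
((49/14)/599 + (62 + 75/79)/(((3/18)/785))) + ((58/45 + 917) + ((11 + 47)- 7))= 1266852884941/4258890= 297460.81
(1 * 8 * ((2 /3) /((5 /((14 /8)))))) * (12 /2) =56 /5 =11.20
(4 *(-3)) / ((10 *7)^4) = -3 / 6002500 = -0.00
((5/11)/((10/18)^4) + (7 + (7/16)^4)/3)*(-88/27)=-1924030463/82944000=-23.20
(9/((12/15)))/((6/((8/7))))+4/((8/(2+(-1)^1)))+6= 121/14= 8.64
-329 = -329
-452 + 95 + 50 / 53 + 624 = 14201 / 53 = 267.94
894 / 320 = 447 / 160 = 2.79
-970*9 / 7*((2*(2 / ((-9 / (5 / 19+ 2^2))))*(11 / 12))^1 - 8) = 1615050 / 133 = 12143.23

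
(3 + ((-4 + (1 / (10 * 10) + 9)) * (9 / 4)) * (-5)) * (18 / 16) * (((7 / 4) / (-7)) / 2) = 38421 / 5120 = 7.50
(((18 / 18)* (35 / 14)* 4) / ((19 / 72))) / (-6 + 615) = 240 / 3857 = 0.06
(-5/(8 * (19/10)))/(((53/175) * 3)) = -4375/12084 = -0.36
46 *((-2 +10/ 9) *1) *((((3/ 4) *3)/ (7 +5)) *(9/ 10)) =-69/ 10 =-6.90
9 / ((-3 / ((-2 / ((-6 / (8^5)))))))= -32768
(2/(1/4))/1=8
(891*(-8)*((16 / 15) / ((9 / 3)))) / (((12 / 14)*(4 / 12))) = -44352 / 5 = -8870.40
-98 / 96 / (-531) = 49 / 25488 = 0.00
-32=-32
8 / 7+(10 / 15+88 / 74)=2330 / 777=3.00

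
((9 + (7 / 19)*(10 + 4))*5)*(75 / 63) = 33625 / 399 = 84.27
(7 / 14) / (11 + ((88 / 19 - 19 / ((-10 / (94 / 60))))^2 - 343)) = -16245000 / 8905983311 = -0.00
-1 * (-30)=30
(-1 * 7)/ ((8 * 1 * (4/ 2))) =-7/ 16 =-0.44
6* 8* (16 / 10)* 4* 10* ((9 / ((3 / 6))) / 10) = 27648 / 5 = 5529.60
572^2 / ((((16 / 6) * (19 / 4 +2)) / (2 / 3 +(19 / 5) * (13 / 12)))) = 11737726 / 135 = 86946.12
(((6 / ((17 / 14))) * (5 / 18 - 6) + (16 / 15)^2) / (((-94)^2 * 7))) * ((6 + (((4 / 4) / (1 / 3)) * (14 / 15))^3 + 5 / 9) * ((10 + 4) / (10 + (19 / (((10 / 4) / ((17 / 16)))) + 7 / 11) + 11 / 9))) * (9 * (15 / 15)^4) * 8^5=-4799589546459136 / 1852700725625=-2590.59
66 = 66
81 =81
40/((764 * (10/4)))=0.02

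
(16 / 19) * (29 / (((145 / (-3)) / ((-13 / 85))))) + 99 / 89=854961 / 718675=1.19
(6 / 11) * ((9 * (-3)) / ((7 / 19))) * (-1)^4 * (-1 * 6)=18468 / 77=239.84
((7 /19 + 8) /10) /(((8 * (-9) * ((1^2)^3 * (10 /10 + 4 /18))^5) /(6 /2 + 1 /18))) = -115911 /8901728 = -0.01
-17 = -17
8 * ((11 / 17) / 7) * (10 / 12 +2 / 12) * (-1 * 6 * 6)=-3168 / 119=-26.62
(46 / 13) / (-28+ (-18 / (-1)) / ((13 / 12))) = -23 / 74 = -0.31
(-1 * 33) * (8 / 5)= -264 / 5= -52.80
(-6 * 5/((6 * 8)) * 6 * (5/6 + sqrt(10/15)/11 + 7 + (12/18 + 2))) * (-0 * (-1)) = 0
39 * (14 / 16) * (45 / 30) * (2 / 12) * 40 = 1365 / 4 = 341.25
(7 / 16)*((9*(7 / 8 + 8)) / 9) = 497 / 128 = 3.88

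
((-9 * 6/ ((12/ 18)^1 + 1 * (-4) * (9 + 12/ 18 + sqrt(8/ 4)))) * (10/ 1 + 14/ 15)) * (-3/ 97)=-84132/ 171205 + 8856 * sqrt(2)/ 171205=-0.42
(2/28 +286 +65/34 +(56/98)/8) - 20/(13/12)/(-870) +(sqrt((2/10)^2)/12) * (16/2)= 387897847/1345890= 288.21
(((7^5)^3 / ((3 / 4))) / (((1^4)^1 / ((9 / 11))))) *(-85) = -4842512740141860 / 11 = -440228430921987.27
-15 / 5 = -3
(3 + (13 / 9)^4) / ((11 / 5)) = 241220 / 72171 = 3.34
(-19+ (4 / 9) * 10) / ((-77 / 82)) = 10742 / 693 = 15.50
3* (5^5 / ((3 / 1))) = 3125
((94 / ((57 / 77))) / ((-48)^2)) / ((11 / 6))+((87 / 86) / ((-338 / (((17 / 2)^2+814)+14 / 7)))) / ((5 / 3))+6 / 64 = -585061847 / 397650240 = -1.47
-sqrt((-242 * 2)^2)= -484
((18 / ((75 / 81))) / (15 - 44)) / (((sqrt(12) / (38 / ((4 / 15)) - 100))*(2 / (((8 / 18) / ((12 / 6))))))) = -153*sqrt(3) / 290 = -0.91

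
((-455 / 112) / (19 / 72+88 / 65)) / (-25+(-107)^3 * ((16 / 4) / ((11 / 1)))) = 0.00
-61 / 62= -0.98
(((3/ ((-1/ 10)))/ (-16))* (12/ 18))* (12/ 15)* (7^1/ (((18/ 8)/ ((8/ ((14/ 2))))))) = 32/ 9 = 3.56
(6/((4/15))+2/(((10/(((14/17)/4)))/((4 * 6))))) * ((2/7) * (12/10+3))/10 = 11979/4250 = 2.82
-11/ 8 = -1.38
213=213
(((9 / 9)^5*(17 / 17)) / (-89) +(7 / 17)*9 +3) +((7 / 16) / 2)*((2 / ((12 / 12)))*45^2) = 21608839 / 24208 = 892.63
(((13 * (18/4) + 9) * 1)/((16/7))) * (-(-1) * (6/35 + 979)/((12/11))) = 3392829/128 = 26506.48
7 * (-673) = -4711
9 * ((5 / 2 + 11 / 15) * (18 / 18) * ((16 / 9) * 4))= 3104 / 15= 206.93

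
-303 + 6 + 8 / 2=-293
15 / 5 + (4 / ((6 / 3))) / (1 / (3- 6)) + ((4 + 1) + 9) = 11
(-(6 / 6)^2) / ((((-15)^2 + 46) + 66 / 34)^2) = -289 / 21529600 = -0.00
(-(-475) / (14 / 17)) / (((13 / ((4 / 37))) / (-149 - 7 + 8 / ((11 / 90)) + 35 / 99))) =-144203350 / 333333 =-432.61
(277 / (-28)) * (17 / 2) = -4709 / 56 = -84.09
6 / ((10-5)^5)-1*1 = -3119 / 3125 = -1.00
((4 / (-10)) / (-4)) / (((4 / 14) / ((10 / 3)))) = 7 / 6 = 1.17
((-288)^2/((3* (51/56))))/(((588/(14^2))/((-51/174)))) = -86016/29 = -2966.07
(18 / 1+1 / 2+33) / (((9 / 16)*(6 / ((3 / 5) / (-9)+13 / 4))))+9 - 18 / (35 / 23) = 129692 / 2835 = 45.75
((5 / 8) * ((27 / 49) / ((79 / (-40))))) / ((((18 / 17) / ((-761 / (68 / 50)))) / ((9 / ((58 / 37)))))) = 475149375 / 898072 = 529.08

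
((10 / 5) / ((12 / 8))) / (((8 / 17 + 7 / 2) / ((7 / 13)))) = 952 / 5265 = 0.18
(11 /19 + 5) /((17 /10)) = 1060 /323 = 3.28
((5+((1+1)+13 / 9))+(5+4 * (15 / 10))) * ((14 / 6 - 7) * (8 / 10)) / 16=-4.54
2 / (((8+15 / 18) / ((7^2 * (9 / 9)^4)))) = 11.09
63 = 63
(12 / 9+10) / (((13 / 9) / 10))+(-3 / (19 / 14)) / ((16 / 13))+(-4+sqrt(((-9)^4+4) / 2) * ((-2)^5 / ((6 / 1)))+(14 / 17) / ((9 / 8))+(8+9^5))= 17876774819 / 302328 - 8 * sqrt(13130) / 3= 58824.83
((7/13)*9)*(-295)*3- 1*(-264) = -52323/13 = -4024.85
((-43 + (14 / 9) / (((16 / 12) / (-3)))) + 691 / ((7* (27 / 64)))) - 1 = 70493 / 378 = 186.49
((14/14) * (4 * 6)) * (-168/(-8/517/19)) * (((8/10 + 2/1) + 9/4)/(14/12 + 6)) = 750044988/215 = 3488581.34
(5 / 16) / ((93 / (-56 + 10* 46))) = 505 / 372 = 1.36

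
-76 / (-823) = 76 / 823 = 0.09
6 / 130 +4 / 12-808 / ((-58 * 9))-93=-91.07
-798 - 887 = -1685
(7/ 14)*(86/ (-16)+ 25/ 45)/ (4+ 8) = -347/ 1728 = -0.20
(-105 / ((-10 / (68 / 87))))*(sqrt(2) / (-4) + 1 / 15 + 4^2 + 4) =71638 / 435 - 119*sqrt(2) / 58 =161.78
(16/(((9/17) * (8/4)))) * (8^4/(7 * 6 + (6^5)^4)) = 278528/16452712980283581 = 0.00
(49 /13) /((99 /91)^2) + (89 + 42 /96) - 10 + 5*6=17660959 /156816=112.62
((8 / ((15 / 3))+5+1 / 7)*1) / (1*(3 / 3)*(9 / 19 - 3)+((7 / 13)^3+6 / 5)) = -9851348 / 1709659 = -5.76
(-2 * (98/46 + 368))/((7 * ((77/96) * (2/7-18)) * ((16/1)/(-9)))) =-4.19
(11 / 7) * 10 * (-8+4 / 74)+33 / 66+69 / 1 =-4097 / 74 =-55.36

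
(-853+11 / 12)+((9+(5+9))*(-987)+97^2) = -14144.08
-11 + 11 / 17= -176 / 17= -10.35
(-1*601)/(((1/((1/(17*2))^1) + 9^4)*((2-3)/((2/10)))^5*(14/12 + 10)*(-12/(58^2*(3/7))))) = -3032646/9665796875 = -0.00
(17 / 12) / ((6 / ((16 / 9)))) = 34 / 81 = 0.42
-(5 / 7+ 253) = -1776 / 7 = -253.71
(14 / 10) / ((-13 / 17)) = -119 / 65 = -1.83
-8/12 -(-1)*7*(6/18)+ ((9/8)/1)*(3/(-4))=79/96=0.82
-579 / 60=-193 / 20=-9.65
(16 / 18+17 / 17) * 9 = 17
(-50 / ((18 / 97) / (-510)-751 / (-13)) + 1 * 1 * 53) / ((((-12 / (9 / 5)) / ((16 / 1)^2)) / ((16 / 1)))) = -247921473024 / 7739945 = -32031.43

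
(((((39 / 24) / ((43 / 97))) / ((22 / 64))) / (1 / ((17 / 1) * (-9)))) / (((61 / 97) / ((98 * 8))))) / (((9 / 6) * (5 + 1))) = -6520963904 / 28853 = -226006.44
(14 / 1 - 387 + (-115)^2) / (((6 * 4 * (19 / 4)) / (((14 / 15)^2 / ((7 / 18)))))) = 119952 / 475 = 252.53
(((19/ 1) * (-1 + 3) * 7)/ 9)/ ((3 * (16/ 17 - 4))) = -2261/ 702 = -3.22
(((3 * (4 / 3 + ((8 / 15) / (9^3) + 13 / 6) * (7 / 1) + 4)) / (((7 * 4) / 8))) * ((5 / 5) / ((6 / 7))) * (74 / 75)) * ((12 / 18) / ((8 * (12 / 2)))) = 16592539 / 59049000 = 0.28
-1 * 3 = -3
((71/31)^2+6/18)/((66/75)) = 201050/31713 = 6.34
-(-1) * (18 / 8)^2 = 81 / 16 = 5.06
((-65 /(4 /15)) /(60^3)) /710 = -13 /8179200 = -0.00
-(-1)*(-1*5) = -5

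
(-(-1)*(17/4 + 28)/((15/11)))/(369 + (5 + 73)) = 473/8940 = 0.05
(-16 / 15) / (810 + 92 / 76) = -0.00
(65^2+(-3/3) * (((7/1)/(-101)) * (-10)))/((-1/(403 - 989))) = 250019830/101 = 2475443.86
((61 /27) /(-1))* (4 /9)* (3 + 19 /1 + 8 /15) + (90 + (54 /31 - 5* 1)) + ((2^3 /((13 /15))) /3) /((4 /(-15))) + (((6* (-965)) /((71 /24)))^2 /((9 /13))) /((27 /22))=33384664332331759 /7404901335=4508454.98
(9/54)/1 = 1/6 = 0.17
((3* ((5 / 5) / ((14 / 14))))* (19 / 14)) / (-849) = -19 / 3962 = -0.00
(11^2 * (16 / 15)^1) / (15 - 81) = -88 / 45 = -1.96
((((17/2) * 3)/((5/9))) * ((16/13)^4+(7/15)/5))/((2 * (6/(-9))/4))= -2347843293/7140250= -328.82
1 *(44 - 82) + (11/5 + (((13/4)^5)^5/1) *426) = 7515076665833058981281075358197/2814749767106560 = 2669891566793956.98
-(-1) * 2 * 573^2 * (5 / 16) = 1641645 / 8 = 205205.62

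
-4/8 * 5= -5/2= -2.50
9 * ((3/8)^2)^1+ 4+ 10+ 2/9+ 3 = 10649/576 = 18.49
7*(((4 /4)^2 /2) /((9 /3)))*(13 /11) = 91 /66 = 1.38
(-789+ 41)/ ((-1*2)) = 374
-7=-7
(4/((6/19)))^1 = 38/3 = 12.67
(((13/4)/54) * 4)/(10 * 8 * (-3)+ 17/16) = -104/103221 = -0.00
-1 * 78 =-78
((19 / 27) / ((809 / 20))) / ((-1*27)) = -0.00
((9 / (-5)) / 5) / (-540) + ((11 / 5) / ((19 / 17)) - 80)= -2223881 / 28500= -78.03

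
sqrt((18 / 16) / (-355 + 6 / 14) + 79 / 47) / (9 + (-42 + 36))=sqrt(91320425801) / 699924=0.43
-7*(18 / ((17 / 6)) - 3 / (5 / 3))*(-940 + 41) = 2435391 / 85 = 28651.66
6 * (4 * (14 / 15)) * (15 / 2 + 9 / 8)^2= 33327 / 20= 1666.35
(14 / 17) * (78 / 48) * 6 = 273 / 34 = 8.03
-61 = -61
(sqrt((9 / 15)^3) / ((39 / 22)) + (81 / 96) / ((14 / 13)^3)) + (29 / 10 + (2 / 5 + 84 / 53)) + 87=22 *sqrt(15) / 325 + 2153800431 / 23269120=92.82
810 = 810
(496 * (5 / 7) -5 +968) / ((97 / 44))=405724 / 679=597.53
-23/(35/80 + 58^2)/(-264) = 46/1776423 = 0.00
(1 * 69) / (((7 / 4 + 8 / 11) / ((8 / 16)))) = 1518 / 109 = 13.93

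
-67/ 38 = -1.76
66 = 66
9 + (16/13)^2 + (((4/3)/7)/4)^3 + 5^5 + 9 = 4921508572/1565109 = 3144.51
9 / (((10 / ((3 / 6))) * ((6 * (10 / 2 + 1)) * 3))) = 1 / 240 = 0.00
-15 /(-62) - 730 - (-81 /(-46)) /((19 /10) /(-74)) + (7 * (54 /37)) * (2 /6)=-659401381 /1002478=-657.77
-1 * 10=-10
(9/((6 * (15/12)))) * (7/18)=7/15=0.47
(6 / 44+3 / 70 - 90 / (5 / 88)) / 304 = -609771 / 117040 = -5.21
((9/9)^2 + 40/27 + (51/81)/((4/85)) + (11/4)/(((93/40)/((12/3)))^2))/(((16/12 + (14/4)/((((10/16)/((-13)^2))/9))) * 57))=461295/9332832224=0.00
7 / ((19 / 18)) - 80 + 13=-1147 / 19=-60.37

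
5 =5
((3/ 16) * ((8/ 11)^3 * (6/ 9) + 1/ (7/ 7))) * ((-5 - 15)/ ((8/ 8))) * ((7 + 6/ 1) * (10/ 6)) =-102.09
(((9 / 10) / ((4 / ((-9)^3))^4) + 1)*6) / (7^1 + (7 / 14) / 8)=7625597492667 / 9040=843539545.65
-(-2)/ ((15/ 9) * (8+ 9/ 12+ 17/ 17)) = 8/ 65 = 0.12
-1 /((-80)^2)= -1 /6400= -0.00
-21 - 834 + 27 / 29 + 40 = -23608 / 29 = -814.07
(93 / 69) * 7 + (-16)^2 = 6105 / 23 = 265.43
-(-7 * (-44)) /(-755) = 308 /755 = 0.41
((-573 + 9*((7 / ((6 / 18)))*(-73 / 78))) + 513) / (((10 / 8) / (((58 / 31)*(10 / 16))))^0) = -236.88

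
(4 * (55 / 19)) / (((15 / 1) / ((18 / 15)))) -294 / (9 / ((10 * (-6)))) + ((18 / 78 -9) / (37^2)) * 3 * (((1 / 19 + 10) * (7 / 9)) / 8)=13261343129 / 6762860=1960.91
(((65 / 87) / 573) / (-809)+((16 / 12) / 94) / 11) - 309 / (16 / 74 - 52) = 238433276129315 / 39949232860548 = 5.97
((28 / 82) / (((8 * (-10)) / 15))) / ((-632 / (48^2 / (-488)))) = -189 / 395158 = -0.00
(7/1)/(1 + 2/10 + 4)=35/26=1.35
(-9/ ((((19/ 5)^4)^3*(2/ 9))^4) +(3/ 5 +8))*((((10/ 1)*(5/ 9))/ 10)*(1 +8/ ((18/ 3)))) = 115573781670089408639107161561852025266105213617290850047853025781/ 10367083405622637984238849037927123756158230164197118576195528112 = 11.15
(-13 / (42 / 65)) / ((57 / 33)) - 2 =-10891 / 798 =-13.65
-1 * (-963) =963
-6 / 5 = -1.20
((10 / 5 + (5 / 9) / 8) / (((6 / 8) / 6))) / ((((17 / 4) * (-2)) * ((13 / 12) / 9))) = -3576 / 221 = -16.18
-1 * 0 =0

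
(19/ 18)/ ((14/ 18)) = 19/ 14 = 1.36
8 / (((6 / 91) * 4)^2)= 8281 / 72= 115.01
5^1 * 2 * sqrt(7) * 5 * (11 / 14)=275 * sqrt(7) / 7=103.94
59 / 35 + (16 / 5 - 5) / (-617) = 36466 / 21595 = 1.69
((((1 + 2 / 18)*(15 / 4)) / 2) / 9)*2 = 25 / 54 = 0.46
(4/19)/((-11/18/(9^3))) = -52488/209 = -251.14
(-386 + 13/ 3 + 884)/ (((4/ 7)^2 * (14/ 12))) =1318.62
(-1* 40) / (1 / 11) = -440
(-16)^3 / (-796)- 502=-98874 / 199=-496.85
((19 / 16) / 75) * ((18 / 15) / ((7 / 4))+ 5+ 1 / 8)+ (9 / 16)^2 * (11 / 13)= 3142613 / 8736000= 0.36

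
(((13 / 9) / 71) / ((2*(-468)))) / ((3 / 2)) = -1 / 69012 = -0.00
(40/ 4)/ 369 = 0.03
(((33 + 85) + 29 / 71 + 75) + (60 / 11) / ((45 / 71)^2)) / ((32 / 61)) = 83202719 / 210870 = 394.57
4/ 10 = 2/ 5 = 0.40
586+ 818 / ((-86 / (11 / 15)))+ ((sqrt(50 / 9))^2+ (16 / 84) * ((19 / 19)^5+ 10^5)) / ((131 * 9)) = 9504846319 / 15969555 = 595.19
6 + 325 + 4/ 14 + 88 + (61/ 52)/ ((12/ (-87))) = 598097/ 1456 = 410.78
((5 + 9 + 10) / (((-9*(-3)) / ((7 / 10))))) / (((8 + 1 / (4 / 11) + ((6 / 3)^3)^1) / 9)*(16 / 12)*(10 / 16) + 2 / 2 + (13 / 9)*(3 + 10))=224 / 7745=0.03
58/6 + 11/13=10.51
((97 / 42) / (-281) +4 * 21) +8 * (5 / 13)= 13358603 / 153426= 87.07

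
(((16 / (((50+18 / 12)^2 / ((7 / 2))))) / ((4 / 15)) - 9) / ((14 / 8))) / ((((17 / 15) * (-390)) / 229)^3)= 1136542727949 / 1603168998886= 0.71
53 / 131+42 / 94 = 5242 / 6157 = 0.85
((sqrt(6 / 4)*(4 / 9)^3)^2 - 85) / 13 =-15055447 / 2302911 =-6.54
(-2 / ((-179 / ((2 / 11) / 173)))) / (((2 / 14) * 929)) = 28 / 316451773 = 0.00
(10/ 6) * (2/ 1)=10/ 3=3.33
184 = 184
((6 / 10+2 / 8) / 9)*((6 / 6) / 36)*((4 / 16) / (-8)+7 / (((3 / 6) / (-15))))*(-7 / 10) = 799799 / 2073600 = 0.39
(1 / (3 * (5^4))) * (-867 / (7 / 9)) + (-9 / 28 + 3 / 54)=-135511 / 157500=-0.86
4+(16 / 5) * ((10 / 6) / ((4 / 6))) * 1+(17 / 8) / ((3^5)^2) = 12.00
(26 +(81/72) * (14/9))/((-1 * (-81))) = 37/108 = 0.34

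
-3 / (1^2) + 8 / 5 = -1.40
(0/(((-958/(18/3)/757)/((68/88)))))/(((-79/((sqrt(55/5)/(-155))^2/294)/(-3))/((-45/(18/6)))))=0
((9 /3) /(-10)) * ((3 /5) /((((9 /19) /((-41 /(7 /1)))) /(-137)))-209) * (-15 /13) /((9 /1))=42389 /1365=31.05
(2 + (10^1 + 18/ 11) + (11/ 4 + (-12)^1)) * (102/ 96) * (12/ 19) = 9843/ 3344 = 2.94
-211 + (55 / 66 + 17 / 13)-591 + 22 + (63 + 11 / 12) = -37125 / 52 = -713.94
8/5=1.60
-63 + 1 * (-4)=-67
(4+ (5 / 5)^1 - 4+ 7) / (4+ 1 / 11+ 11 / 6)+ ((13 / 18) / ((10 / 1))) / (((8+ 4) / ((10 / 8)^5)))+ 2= 582678955 / 172965888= 3.37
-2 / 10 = -1 / 5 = -0.20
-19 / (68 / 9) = -171 / 68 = -2.51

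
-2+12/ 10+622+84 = 3526/ 5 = 705.20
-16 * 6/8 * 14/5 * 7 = -1176/5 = -235.20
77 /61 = 1.26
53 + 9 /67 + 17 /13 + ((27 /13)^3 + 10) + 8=11982154 /147199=81.40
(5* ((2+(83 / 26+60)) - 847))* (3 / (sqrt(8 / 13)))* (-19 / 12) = 1931065* sqrt(26) / 416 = 23669.56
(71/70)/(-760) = -71/53200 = -0.00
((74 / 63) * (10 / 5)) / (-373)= -148 / 23499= -0.01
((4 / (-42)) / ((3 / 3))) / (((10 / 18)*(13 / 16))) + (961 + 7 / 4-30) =1697221 / 1820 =932.54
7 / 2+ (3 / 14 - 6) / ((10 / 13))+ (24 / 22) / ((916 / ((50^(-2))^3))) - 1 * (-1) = -832450781249979 / 275515625000000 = -3.02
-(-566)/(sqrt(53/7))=566 * sqrt(371)/53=205.70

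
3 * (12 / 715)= 36 / 715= 0.05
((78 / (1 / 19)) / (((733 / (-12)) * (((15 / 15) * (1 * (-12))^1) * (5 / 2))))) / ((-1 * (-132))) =247 / 40315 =0.01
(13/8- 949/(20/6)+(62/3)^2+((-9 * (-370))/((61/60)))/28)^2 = 1609873665879361/23629838400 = 68128.85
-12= -12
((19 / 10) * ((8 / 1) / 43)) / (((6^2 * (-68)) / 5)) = -19 / 26316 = -0.00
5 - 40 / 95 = 87 / 19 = 4.58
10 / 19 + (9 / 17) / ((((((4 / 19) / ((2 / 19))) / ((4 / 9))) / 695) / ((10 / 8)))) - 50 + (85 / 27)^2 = 29500735 / 470934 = 62.64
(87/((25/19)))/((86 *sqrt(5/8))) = 1653 *sqrt(10)/5375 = 0.97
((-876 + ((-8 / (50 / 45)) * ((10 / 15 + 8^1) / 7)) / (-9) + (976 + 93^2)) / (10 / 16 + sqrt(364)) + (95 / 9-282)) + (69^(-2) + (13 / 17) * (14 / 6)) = -1251199402091 / 4394798163 + 117599872 * sqrt(91) / 2443455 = 174.42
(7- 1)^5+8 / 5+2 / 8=155557 / 20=7777.85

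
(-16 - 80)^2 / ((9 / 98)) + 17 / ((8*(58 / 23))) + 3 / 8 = 46563893 / 464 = 100353.22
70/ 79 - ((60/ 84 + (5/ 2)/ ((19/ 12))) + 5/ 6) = -141245/ 63042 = -2.24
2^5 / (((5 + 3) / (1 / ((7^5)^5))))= 4 / 1341068619663964900807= 0.00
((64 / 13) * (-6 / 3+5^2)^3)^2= 606355001344 / 169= 3587899416.24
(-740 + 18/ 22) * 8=-65048/ 11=-5913.45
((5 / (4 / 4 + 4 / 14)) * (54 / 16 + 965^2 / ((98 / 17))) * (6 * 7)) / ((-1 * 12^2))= -316623115 / 1728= -183230.97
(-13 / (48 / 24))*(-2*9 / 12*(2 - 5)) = -117 / 4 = -29.25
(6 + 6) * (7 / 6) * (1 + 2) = 42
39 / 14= 2.79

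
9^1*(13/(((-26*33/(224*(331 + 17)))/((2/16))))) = -14616/11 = -1328.73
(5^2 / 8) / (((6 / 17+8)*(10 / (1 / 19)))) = 85 / 43168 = 0.00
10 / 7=1.43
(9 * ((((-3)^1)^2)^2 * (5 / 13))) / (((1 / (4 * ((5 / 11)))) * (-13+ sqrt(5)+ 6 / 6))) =-874800 / 19877- 72900 * sqrt(5) / 19877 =-52.21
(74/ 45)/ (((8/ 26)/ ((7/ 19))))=3367/ 1710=1.97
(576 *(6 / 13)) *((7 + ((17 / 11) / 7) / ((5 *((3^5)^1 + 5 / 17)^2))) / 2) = 1244754314091 / 1337781445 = 930.46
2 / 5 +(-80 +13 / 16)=-78.79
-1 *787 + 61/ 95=-74704/ 95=-786.36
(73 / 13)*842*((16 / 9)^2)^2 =4028235776 / 85293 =47228.21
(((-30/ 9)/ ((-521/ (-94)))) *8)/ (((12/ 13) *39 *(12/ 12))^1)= -1880/ 14067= -0.13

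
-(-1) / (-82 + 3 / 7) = -7 / 571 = -0.01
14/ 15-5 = -61/ 15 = -4.07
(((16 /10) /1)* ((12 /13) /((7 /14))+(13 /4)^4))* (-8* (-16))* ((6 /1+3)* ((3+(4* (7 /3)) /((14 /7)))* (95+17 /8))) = 20235529881 /130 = 155657922.16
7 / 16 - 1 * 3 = -41 / 16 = -2.56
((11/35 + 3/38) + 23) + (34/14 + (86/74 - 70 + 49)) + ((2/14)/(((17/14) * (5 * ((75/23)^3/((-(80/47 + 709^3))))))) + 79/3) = -4011209948879383679/16587614531250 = -241819.58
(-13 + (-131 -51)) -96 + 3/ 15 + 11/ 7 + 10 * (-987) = -355573/ 35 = -10159.23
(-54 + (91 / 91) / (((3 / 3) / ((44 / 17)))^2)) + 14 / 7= -13092 / 289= -45.30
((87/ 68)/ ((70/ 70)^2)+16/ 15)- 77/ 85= 1469/ 1020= 1.44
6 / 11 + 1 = 17 / 11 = 1.55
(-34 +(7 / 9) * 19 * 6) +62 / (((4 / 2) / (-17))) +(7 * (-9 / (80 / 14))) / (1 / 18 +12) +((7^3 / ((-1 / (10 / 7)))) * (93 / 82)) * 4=-205610281 / 76260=-2696.17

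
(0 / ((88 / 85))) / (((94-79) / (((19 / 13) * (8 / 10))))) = 0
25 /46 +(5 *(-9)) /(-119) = 5045 /5474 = 0.92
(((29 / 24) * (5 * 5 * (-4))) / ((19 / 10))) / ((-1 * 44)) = 3625 / 2508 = 1.45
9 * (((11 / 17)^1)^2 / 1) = 1089 / 289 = 3.77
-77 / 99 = -7 / 9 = -0.78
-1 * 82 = -82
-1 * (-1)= 1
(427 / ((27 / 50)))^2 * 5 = 3126354.60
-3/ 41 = -0.07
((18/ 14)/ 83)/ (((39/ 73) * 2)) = 219/ 15106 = 0.01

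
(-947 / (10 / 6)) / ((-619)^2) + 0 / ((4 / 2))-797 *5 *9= -68710349166 / 1915805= -35865.00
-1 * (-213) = 213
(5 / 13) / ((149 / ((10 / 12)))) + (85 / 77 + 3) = 3674477 / 894894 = 4.11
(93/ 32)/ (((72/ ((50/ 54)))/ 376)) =36425/ 2592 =14.05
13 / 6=2.17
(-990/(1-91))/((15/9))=33/5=6.60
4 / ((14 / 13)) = 26 / 7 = 3.71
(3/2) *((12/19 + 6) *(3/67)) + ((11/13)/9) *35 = 556444/148941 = 3.74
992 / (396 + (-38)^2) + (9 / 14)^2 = 21467 / 22540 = 0.95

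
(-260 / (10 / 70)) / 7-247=-507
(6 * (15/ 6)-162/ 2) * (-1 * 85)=5610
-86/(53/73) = -6278/53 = -118.45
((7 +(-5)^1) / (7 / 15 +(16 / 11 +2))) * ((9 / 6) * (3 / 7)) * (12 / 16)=4455 / 18116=0.25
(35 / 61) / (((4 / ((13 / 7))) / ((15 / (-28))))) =-975 / 6832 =-0.14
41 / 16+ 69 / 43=2867 / 688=4.17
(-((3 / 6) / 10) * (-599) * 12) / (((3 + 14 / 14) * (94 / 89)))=159933 / 1880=85.07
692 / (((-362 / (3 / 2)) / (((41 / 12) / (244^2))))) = -7093 / 43104064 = -0.00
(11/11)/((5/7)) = 7/5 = 1.40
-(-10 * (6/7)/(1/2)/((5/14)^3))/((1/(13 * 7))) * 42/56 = 642096/25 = 25683.84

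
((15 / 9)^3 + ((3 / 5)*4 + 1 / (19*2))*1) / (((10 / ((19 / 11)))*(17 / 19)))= 1.36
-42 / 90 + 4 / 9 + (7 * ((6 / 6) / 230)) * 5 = 269 / 2070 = 0.13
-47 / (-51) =0.92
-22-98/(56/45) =-403/4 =-100.75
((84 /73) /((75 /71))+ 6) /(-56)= -6469 /51100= -0.13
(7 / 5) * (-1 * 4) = -28 / 5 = -5.60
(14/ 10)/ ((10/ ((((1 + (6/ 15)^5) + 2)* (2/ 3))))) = 0.28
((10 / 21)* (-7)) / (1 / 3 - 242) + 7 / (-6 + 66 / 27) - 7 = -41551 / 4640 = -8.95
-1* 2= -2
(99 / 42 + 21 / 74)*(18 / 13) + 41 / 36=4.80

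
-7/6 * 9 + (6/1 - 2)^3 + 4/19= 2041/38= 53.71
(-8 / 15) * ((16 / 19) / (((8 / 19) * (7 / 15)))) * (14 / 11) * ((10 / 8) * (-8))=320 / 11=29.09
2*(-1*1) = -2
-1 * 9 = -9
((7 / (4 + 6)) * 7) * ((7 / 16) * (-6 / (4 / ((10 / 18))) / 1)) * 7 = -2401 / 192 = -12.51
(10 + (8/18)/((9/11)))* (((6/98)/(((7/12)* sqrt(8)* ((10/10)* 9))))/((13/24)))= 976* sqrt(2)/17199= 0.08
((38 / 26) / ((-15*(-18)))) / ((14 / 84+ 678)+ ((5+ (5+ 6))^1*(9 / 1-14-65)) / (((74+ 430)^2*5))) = 399 / 49987600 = 0.00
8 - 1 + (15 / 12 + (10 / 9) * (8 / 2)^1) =12.69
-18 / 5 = -3.60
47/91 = 0.52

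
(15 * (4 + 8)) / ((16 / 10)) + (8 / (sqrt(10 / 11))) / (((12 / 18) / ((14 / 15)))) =28 * sqrt(110) / 25 + 225 / 2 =124.25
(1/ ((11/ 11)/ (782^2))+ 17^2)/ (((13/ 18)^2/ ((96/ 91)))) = 19029831552/ 15379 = 1237390.70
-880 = -880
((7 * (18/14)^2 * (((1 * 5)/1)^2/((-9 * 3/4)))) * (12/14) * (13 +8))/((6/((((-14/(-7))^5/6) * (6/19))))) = -28800/133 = -216.54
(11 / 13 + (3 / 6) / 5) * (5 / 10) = 123 / 260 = 0.47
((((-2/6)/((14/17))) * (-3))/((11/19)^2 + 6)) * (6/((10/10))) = 18411/16009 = 1.15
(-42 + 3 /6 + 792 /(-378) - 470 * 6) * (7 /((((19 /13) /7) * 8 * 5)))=-10944661 /4560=-2400.14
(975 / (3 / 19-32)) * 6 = -22230 / 121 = -183.72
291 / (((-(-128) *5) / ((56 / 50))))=0.51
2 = 2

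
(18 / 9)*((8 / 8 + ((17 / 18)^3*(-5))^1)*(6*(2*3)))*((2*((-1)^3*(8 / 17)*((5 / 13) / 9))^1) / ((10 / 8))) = 92224 / 12393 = 7.44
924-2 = 922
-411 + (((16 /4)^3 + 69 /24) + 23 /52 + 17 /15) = -534377 /1560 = -342.55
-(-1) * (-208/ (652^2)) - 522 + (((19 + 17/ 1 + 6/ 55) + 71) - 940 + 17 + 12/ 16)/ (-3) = -250.29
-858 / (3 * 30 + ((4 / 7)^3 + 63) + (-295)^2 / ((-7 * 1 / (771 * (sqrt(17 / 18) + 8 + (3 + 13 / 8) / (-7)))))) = 0.00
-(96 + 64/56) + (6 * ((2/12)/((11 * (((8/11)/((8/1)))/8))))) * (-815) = -46320/7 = -6617.14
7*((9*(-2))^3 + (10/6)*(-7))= -122717/3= -40905.67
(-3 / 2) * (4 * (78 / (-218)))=234 / 109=2.15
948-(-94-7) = 1049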